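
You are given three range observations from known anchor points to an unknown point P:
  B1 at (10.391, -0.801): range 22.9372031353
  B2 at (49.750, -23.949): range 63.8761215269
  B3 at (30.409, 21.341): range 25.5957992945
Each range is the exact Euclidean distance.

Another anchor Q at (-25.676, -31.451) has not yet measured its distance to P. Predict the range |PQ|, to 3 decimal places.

eq1: (x − 10.391)² + (y + 0.801)² = 22.9372031353²
eq2: (x − 49.750)² + (y + 23.949)² = 63.8761215269²
eq3: (x − 30.409)² + (y − 21.341)² = 25.5957992945²
eq2−eq3, eq2−eq1 (x²,y² cancel):
  -38.682·x + 90.580·y = 1756.542421
  -78.718·x + 46.296·y = 614.040995
det = -38.682·46.296 − 90.580·-78.718 = 5339.454568
x = (1756.542421·46.296 − 90.580·614.040995) / 5339.454568 = 4.813423
y = (-38.682·614.040995 − 1756.542421·-78.718) / 5339.454568 = 21.447729
|P − Q| = √((4.813423 − -25.676)² + (21.447729 − -31.451)²) = 61.056371

61.056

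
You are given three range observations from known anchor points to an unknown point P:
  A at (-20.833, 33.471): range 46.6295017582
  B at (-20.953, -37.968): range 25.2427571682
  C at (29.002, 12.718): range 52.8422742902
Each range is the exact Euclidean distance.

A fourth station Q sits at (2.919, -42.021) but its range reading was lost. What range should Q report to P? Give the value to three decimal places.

35.275

eq1: (x + 20.833)² + (y − 33.471)² = 46.6295017582²
eq2: (x + 20.953)² + (y + 37.968)² = 25.2427571682²
eq3: (x − 29.002)² + (y − 12.718)² = 52.8422742902²
eq3−eq1, eq3−eq2 (x²,y² cancel):
  -99.670·x + 41.506·y = 1169.453720
  -99.910·x − 101.372·y = 3032.842868
det = -99.670·-101.372 − 41.506·-99.910 = 14250.611700
x = (1169.453720·-101.372 − 41.506·3032.842868) / 14250.611700 = -17.152319
y = (-99.670·3032.842868 − 1169.453720·-99.910) / 14250.611700 = -13.013008
|P − Q| = √((-17.152319 − 2.919)² + (-13.013008 − -42.021)²) = 35.274941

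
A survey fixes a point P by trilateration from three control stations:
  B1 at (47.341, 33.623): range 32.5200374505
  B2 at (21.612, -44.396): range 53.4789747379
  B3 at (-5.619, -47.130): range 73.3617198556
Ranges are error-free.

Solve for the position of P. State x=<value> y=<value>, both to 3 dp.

x=49.590 y=1.181

eq1: (x − 47.341)² + (y − 33.623)² = 32.5200374505²
eq2: (x − 21.612)² + (y + 44.396)² = 53.4789747379²
eq3: (x + 5.619)² + (y + 47.130)² = 73.3617198556²
eq1−eq3, eq1−eq2 (x²,y² cancel):
  -105.920·x − 161.506·y = -5443.255453
  -51.458·x − 156.038·y = -2736.040953
det = -105.920·-156.038 − -161.506·-51.458 = 8216.769212
x = (-5443.255453·-156.038 − -161.506·-2736.040953) / 8216.769212 = 49.589766
y = (-105.920·-2736.040953 − -5443.255453·-51.458) / 8216.769212 = 1.180807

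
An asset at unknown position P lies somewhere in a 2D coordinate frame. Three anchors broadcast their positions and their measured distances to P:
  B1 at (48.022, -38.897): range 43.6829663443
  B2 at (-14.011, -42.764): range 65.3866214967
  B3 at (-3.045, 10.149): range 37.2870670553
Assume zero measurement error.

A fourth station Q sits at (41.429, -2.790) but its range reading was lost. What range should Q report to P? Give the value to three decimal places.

eq1: (x − 48.022)² + (y + 38.897)² = 43.6829663443²
eq2: (x + 14.011)² + (y + 42.764)² = 65.3866214967²
eq3: (x + 3.045)² + (y − 10.149)² = 37.2870670553²
eq1−eq3, eq1−eq2 (x²,y² cancel):
  -102.134·x + 98.092·y = -3188.938688
  -124.066·x − 7.734·y = -4161.229998
det = -102.134·-7.734 − 98.092·-124.066 = 12959.786428
x = (-3188.938688·-7.734 − 98.092·-4161.229998) / 12959.786428 = 33.399210
y = (-102.134·-4161.229998 − -3188.938688·-124.066) / 12959.786428 = 2.265793
|P − Q| = √((33.399210 − 41.429)² + (2.265793 − -2.790)²) = 9.488866

9.489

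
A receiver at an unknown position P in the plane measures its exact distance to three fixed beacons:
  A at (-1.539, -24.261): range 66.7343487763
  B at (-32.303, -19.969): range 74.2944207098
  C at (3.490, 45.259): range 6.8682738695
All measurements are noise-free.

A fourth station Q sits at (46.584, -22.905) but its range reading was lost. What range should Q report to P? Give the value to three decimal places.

eq1: (x + 1.539)² + (y + 24.261)² = 66.7343487763²
eq2: (x + 32.303)² + (y + 19.969)² = 74.2944207098²
eq3: (x − 3.490)² + (y − 45.259)² = 6.8682738695²
eq1−eq3, eq1−eq2 (x²,y² cancel):
  10.058·x + 139.040·y = 5875.892660
  -61.528·x + 8.584·y = -214.907514
det = 10.058·8.584 − 139.040·-61.528 = 8641.190992
x = (5875.892660·8.584 − 139.040·-214.907514) / 8641.190992 = 9.294946
y = (10.058·-214.907514 − 5875.892660·-61.528) / 8641.190992 = 41.588062
|P − Q| = √((9.294946 − 46.584)² + (41.588062 − -22.905)²) = 74.497171

74.497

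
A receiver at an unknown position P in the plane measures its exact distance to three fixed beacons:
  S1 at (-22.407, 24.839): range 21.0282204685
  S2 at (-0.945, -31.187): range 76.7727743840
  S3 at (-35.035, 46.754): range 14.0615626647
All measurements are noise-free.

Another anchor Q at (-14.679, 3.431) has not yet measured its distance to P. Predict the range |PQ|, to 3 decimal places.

eq1: (x + 22.407)² + (y − 24.839)² = 21.0282204685²
eq2: (x + 0.945)² + (y + 31.187)² = 76.7727743840²
eq3: (x + 35.035)² + (y − 46.754)² = 14.0615626647²
eq1−eq2, eq1−eq3 (x²,y² cancel):
  42.924·x − 112.052·y = -5597.400407
  -25.256·x + 43.830·y = 2538.796682
det = 42.924·43.830 − -112.052·-25.256 = -948.626392
x = (-5597.400407·43.830 − -112.052·2538.796682) / -948.626392 = -41.263016
y = (42.924·2538.796682 − -5597.400407·-25.256) / -948.626392 = 34.146885
|P − Q| = √((-41.263016 − -14.679)² + (34.146885 − 3.431)²) = 40.622352

40.622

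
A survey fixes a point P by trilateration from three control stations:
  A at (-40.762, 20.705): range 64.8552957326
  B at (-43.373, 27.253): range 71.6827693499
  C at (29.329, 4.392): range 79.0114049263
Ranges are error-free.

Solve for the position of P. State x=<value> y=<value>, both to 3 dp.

x=-33.342 y=-43.724

eq1: (x + 40.762)² + (y − 20.705)² = 64.8552957326²
eq2: (x + 43.373)² + (y − 27.253)² = 71.6827693499²
eq3: (x − 29.329)² + (y − 4.392)² = 79.0114049263²
eq3−eq2, eq3−eq1 (x²,y² cancel):
  -145.404·x + 45.722·y = 2848.845920
  -140.182·x + 32.626·y = 3247.350488
det = -145.404·32.626 − 45.722·-140.182 = 1665.450500
x = (2848.845920·32.626 − 45.722·3247.350488) / 1665.450500 = -33.341677
y = (-145.404·3247.350488 − 2848.845920·-140.182) / 1665.450500 = -43.724405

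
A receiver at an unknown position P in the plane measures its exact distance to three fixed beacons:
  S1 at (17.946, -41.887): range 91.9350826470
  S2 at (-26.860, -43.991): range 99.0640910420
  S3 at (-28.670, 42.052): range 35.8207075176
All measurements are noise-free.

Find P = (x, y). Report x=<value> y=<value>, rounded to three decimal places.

eq1: (x − 17.946)² + (y + 41.887)² = 91.9350826470²
eq2: (x + 26.860)² + (y + 43.991)² = 99.0640910420²
eq3: (x + 28.670)² + (y − 42.052)² = 35.8207075176²
eq1−eq2, eq1−eq3 (x²,y² cancel):
  -89.612·x − 4.208·y = -781.546717
  -93.232·x + 167.878·y = 7682.696253
det = -89.612·167.878 − -4.208·-93.232 = -15436.203592
x = (-781.546717·167.878 − -4.208·7682.696253) / -15436.203592 = 6.405442
y = (-89.612·7682.696253 − -781.546717·-93.232) / -15436.203592 = 49.320867

x=6.405 y=49.321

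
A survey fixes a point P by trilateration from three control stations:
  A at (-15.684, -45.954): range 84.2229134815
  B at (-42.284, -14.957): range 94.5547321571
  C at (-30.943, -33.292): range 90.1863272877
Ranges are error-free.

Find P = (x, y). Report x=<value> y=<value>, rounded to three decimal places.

x=49.634 y=7.216

eq1: (x + 15.684)² + (y + 45.954)² = 84.2229134815²
eq2: (x + 42.284)² + (y + 14.957)² = 94.5547321571²
eq3: (x + 30.943)² + (y + 33.292)² = 90.1863272877²
eq3−eq2, eq3−eq1 (x²,y² cancel):
  -22.682·x + 36.670·y = -861.201752
  30.518·x − 25.324·y = 1332.005933
det = -22.682·-25.324 − 36.670·30.518 = -544.696092
x = (-861.201752·-25.324 − 36.670·1332.005933) / -544.696092 = 49.634254
y = (-22.682·1332.005933 − -861.201752·30.518) / -544.696092 = 7.215773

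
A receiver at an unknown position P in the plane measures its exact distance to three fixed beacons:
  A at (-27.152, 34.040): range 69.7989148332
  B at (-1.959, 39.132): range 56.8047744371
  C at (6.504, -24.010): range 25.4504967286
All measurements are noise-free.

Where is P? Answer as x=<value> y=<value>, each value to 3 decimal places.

eq1: (x + 27.152)² + (y − 34.040)² = 69.7989148332²
eq2: (x + 1.959)² + (y − 39.132)² = 56.8047744371²
eq3: (x − 6.504)² + (y + 24.010)² = 25.4504967286²
eq1−eq2, eq1−eq3 (x²,y² cancel):
  50.386·x + 10.184·y = 1284.304514
  67.312·x − 116.100·y = 2946.990140
det = 50.386·-116.100 − 10.184·67.312 = -6535.320008
x = (1284.304514·-116.100 − 10.184·2946.990140) / -6535.320008 = 27.407977
y = (50.386·2946.990140 − 1284.304514·67.312) / -6535.320008 = -9.492716

x=27.408 y=-9.493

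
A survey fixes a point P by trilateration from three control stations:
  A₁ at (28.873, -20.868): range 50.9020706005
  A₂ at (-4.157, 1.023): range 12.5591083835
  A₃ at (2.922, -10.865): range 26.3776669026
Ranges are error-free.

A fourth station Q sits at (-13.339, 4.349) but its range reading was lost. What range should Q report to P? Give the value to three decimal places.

eq1: (x − 28.873)² + (y + 20.868)² = 50.9020706005²
eq2: (x + 4.157)² + (y − 1.023)² = 12.5591083835²
eq3: (x − 2.922)² + (y + 10.865)² = 26.3776669026²
eq3−eq1, eq3−eq2 (x²,y² cancel):
  51.902·x − 20.006·y = -752.702236
  -14.158·x + 23.776·y = 429.790977
det = 51.902·23.776 − -20.006·-14.158 = 950.777004
x = (-752.702236·23.776 − -20.006·429.790977) / 950.777004 = -9.779212
y = (51.902·429.790977 − -752.702236·-14.158) / 950.777004 = 12.253402
|P − Q| = √((-9.779212 − -13.339)² + (12.253402 − 4.349)²) = 8.669006

8.669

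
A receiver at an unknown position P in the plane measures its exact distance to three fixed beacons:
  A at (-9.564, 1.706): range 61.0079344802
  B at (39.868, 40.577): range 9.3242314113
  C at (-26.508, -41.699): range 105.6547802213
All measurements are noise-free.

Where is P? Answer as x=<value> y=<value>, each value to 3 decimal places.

eq1: (x + 9.564)² + (y − 1.706)² = 61.0079344802²
eq2: (x − 39.868)² + (y − 40.577)² = 9.3242314113²
eq3: (x + 26.508)² + (y + 41.699)² = 105.6547802213²
eq1−eq2, eq1−eq3 (x²,y² cancel):
  98.864·x + 77.742·y = 6776.596599
  -33.888·x − 86.810·y = -5093.864381
det = 98.864·-86.810 − 77.742·-33.888 = -5947.862944
x = (6776.596599·-86.810 − 77.742·-5093.864381) / -5947.862944 = 32.325753
y = (98.864·-5093.864381 − 6776.596599·-33.888) / -5947.862944 = 46.059317

x=32.326 y=46.059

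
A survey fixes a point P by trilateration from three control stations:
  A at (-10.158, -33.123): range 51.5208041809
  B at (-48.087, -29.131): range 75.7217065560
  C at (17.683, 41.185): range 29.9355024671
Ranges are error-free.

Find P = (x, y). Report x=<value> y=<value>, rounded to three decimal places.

eq1: (x + 10.158)² + (y + 33.123)² = 51.5208041809²
eq2: (x + 48.087)² + (y + 29.131)² = 75.7217065560²
eq3: (x − 17.683)² + (y − 41.185)² = 29.9355024671²
eq1−eq3, eq1−eq2 (x²,y² cancel):
  55.682·x + 148.616·y = 2566.833576
  -75.858·x + 7.984·y = -1118.726943
det = 55.682·7.984 − 148.616·-75.858 = 11718.277616
x = (2566.833576·7.984 − 148.616·-1118.726943) / 11718.277616 = 15.937011
y = (55.682·-1118.726943 − 2566.833576·-75.858) / 11718.277616 = 11.300458

x=15.937 y=11.300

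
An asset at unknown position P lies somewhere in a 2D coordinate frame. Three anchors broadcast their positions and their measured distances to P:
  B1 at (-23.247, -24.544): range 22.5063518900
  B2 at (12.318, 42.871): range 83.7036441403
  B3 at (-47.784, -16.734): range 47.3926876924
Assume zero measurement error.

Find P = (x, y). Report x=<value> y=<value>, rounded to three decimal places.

x=-5.860 y=-38.835

eq1: (x + 23.247)² + (y + 24.544)² = 22.5063518900²
eq2: (x − 12.318)² + (y − 42.871)² = 83.7036441403²
eq3: (x + 47.784)² + (y + 16.734)² = 47.3926876924²
eq3−eq2, eq3−eq1 (x²,y² cancel):
  120.204·x + 119.210·y = -5333.914843
  49.074·x − 15.620·y = 319.024504
det = 120.204·-15.620 − 119.210·49.074 = -7727.698020
x = (-5333.914843·-15.620 − 119.210·319.024504) / -7727.698020 = -5.860068
y = (120.204·319.024504 − -5333.914843·49.074) / -7727.698020 = -38.834923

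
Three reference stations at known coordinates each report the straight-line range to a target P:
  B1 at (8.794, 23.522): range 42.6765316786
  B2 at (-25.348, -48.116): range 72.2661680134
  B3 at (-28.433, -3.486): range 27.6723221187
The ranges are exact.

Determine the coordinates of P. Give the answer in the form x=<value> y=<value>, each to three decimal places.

eq1: (x − 8.794)² + (y − 23.522)² = 42.6765316786²
eq2: (x + 25.348)² + (y + 48.116)² = 72.2661680134²
eq3: (x + 28.433)² + (y + 3.486)² = 27.6723221187²
eq2−eq1, eq2−eq3 (x²,y² cancel):
  68.284·x + 143.276·y = 1074.061043
  -6.170·x + 89.260·y = 2319.558753
det = 68.284·89.260 − 143.276·-6.170 = 6979.042760
x = (1074.061043·89.260 − 143.276·2319.558753) / 6979.042760 = -33.882356
y = (68.284·2319.558753 − 1074.061043·-6.170) / 6979.042760 = 23.644461

x=-33.882 y=23.644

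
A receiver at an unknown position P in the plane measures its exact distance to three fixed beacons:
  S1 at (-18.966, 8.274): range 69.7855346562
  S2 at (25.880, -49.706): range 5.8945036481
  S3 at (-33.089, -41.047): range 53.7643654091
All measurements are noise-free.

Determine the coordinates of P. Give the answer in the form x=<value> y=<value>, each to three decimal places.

x=19.986 y=-49.629

eq1: (x + 18.966)² + (y − 8.274)² = 69.7855346562²
eq2: (x − 25.880)² + (y + 49.706)² = 5.8945036481²
eq3: (x + 33.089)² + (y + 41.047)² = 53.7643654091²
eq1−eq3, eq1−eq2 (x²,y² cancel):
  -28.246·x − 98.642·y = 4330.983757
  89.692·x − 115.960·y = 7547.568278
det = -28.246·-115.960 − -98.642·89.692 = 12122.804424
x = (4330.983757·-115.960 − -98.642·7547.568278) / 12122.804424 = 19.985999
y = (-28.246·7547.568278 − 4330.983757·89.692) / 12122.804424 = -49.629045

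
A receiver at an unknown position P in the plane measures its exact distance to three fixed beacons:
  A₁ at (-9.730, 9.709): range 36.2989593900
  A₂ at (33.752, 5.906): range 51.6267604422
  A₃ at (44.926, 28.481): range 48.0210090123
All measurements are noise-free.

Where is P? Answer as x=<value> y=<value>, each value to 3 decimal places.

x=-0.255 y=44.750

eq1: (x + 9.730)² + (y − 9.709)² = 36.2989593900²
eq2: (x − 33.752)² + (y − 5.906)² = 51.6267604422²
eq3: (x − 44.926)² + (y − 28.481)² = 48.0210090123²
eq1−eq2, eq1−eq3 (x²,y² cancel):
  86.964·x − 7.606·y = -362.567182
  109.312·x + 37.544·y = 1652.172402
det = 86.964·37.544 − -7.606·109.312 = 4096.403488
x = (-362.567182·37.544 − -7.606·1652.172402) / 4096.403488 = -0.255297
y = (86.964·1652.172402 − -362.567182·109.312) / 4096.403488 = 44.749611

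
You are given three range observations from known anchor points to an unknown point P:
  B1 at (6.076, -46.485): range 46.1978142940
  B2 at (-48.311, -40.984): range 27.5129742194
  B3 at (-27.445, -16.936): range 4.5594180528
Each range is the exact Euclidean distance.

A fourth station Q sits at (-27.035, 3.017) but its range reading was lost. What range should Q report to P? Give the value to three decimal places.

22.772

eq1: (x − 6.076)² + (y + 46.485)² = 46.1978142940²
eq2: (x + 48.311)² + (y + 40.984)² = 27.5129742194²
eq3: (x + 27.445)² + (y + 16.936)² = 4.5594180528²
eq2−eq3, eq2−eq1 (x²,y² cancel):
  41.732·x + 48.096·y = -2237.409399
  108.774·x − 11.002·y = -3193.142271
det = 41.732·-11.002 − 48.096·108.774 = -5690.729768
x = (-2237.409399·-11.002 − 48.096·-3193.142271) / -5690.729768 = -31.312917
y = (41.732·-3193.142271 − -2237.409399·108.774) / -5690.729768 = -19.350024
|P − Q| = √((-31.312917 − -27.035)² + (-19.350024 − 3.017)²) = 22.772447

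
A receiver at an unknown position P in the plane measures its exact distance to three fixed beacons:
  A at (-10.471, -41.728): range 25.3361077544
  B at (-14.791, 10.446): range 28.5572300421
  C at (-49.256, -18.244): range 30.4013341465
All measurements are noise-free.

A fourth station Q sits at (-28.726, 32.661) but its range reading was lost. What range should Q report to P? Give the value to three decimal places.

eq1: (x + 10.471)² + (y + 41.728)² = 25.3361077544²
eq2: (x + 14.791)² + (y − 10.446)² = 28.5572300421²
eq3: (x + 49.256)² + (y + 18.244)² = 30.4013341465²
eq1−eq3, eq1−eq2 (x²,y² cancel):
  -77.570·x + 46.968·y = 625.806485
  -8.640·x + 104.348·y = -1696.572260
det = -77.570·104.348 − 46.968·-8.640 = -7688.470840
x = (625.806485·104.348 − 46.968·-1696.572260) / -7688.470840 = -18.857620
y = (-77.570·-1696.572260 − 625.806485·-8.640) / -7688.470840 = -17.820199
|P − Q| = √((-18.857620 − -28.726)² + (-17.820199 − 32.661)²) = 51.436722

51.437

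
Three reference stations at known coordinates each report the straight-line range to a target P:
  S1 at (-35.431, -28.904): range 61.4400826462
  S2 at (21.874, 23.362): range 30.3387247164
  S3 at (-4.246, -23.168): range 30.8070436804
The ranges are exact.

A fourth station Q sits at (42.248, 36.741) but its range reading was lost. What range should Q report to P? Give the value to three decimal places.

eq1: (x + 35.431)² + (y + 28.904)² = 61.4400826462²
eq2: (x − 21.874)² + (y − 23.362)² = 30.3387247164²
eq3: (x + 4.246)² + (y + 23.168)² = 30.8070436804²
eq2−eq3, eq2−eq1 (x²,y² cancel):
  -52.240·x − 93.060·y = -498.105903
  -114.610·x − 104.532·y = -1787.903481
det = -52.240·-104.532 − -93.060·-114.610 = -5204.854920
x = (-498.105903·-104.532 − -93.060·-1787.903481) / -5204.854920 = 21.963012
y = (-52.240·-1787.903481 − -498.105903·-114.610) / -5204.854920 = -6.976594
|P − Q| = √((21.963012 − 42.248)² + (-6.976594 − 36.741)²) = 48.194489

48.194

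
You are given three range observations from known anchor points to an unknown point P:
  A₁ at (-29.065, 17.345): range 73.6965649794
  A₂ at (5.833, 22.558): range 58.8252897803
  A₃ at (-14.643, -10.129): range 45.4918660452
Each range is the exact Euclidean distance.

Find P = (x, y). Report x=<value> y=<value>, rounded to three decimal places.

x=24.561 y=-33.207

eq1: (x + 29.065)² + (y − 17.345)² = 73.6965649794²
eq2: (x − 5.833)² + (y − 22.558)² = 58.8252897803²
eq3: (x + 14.643)² + (y + 10.129)² = 45.4918660452²
eq3−eq2, eq3−eq1 (x²,y² cancel):
  40.952·x + 65.374·y = -1165.031678
  -28.844·x + 54.948·y = -2533.064653
det = 40.952·54.948 − 65.374·-28.844 = 4135.878152
x = (-1165.031678·54.948 − 65.374·-2533.064653) / 4135.878152 = 24.560784
y = (40.952·-2533.064653 − -1165.031678·-28.844) / 4135.878152 = -33.206548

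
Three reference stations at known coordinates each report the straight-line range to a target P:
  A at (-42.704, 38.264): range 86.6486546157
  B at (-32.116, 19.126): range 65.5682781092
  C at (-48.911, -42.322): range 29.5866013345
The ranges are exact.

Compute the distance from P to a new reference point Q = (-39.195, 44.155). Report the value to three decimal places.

91.517

eq1: (x + 42.704)² + (y − 38.264)² = 86.6486546157²
eq2: (x + 32.116)² + (y − 19.126)² = 65.5682781092²
eq3: (x + 48.911)² + (y + 42.322)² = 29.5866013345²
eq1−eq2, eq1−eq3 (x²,y² cancel):
  21.176·x − 38.276·y = 1318.266273
  -12.414·x − 161.172·y = 7528.294661
det = 21.176·-161.172 − -38.276·-12.414 = -3888.136536
x = (1318.266273·-161.172 − -38.276·7528.294661) / -3888.136536 = -19.465725
y = (21.176·7528.294661 − 1318.266273·-12.414) / -3888.136536 = -45.210379
|P − Q| = √((-19.465725 − -39.195)² + (-45.210379 − 44.155)²) = 91.517295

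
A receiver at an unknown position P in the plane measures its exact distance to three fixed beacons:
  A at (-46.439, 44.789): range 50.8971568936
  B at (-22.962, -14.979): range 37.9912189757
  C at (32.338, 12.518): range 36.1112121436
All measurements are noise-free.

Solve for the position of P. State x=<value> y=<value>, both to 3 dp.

eq1: (x + 46.439)² + (y − 44.789)² = 50.8971568936²
eq2: (x + 22.962)² + (y + 14.979)² = 37.9912189757²
eq3: (x − 32.338)² + (y − 12.518)² = 36.1112121436²
eq2−eq1, eq2−eq3 (x²,y² cancel):
  -46.954·x + 119.536·y = 2263.823496
  110.600·x + 54.994·y = 590.135760
det = -46.954·54.994 − 119.536·110.600 = -15802.869876
x = (2263.823496·54.994 − 119.536·590.135760) / -15802.869876 = -3.414205
y = (-46.954·590.135760 − 2263.823496·110.600) / -15802.869876 = 17.597317

x=-3.414 y=17.597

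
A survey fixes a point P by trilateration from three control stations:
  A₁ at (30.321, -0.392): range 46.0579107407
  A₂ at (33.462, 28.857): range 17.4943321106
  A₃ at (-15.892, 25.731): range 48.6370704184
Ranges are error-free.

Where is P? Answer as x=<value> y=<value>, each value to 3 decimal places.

x=28.488 y=45.629

eq1: (x − 30.321)² + (y + 0.392)² = 46.0579107407²
eq2: (x − 33.462)² + (y − 28.857)² = 17.4943321106²
eq3: (x + 15.892)² + (y − 25.731)² = 48.6370704184²
eq3−eq2, eq3−eq1 (x²,y² cancel):
  98.708·x + 6.252·y = 3097.304831
  92.426·x − 52.246·y = 249.110157
det = 98.708·-52.246 − 6.252·92.426 = -5734.945520
x = (3097.304831·-52.246 − 6.252·249.110157) / -5734.945520 = 28.488366
y = (98.708·249.110157 − 3097.304831·92.426) / -5734.945520 = 45.629436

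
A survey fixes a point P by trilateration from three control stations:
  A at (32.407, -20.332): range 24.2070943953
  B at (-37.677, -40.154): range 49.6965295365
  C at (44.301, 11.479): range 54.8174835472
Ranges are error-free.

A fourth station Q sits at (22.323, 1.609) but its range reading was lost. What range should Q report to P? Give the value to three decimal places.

35.691

eq1: (x − 32.407)² + (y + 20.332)² = 24.2070943953²
eq2: (x + 37.677)² + (y + 40.154)² = 49.6965295365²
eq3: (x − 44.301)² + (y − 11.479)² = 54.8174835472²
eq2−eq3, eq2−eq1 (x²,y² cancel):
  163.956·x + 103.266·y = -1472.765457
  140.168·x + 39.644·y = 315.465457
det = 163.956·39.644 − 103.266·140.168 = -7974.717024
x = (-1472.765457·39.644 − 103.266·315.465457) / -7974.717024 = 11.406445
y = (163.956·315.465457 − -1472.765457·140.168) / -7974.717024 = -32.371938
|P − Q| = √((11.406445 − 22.323)² + (-32.371938 − 1.609)²) = 35.691390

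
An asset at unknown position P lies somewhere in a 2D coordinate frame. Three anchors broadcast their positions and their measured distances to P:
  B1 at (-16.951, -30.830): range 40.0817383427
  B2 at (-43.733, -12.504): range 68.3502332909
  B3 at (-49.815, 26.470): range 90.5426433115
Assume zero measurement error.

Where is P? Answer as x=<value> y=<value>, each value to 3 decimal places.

x=22.981 y=-27.370

eq1: (x + 16.951)² + (y + 30.830)² = 40.0817383427²
eq2: (x + 43.733)² + (y + 12.504)² = 68.3502332909²
eq3: (x + 49.815)² + (y − 26.470)² = 90.5426433115²
eq1−eq3, eq1−eq2 (x²,y² cancel):
  -65.728·x + 114.600·y = -4647.054685
  -53.564·x + 36.652·y = -2234.108638
det = -65.728·36.652 − 114.600·-53.564 = 3729.371744
x = (-4647.054685·36.652 − 114.600·-2234.108638) / 3729.371744 = 22.981083
y = (-65.728·-2234.108638 − -4647.054685·-53.564) / 3729.371744 = -27.369582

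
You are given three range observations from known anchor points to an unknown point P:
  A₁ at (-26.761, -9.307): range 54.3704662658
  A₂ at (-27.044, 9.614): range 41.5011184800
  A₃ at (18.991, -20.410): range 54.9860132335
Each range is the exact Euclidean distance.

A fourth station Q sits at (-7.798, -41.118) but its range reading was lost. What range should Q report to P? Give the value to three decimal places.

eq1: (x + 26.761)² + (y + 9.307)² = 54.3704662658²
eq2: (x + 27.044)² + (y − 9.614)² = 41.5011184800²
eq3: (x − 18.991)² + (y + 20.410)² = 54.9860132335²
eq2−eq1, eq2−eq3 (x²,y² cancel):
  0.566·x − 37.842·y = -1254.840329
  92.070·x − 60.048·y = -1347.699567
det = 0.566·-60.048 − -37.842·92.070 = 3450.125772
x = (-1254.840329·-60.048 − -37.842·-1347.699567) / 3450.125772 = 7.058005
y = (0.566·-1347.699567 − -1254.840329·92.070) / 3450.125772 = 33.265556
|P − Q| = √((7.058005 − -7.798)² + (33.265556 − -41.118)²) = 75.852582

75.853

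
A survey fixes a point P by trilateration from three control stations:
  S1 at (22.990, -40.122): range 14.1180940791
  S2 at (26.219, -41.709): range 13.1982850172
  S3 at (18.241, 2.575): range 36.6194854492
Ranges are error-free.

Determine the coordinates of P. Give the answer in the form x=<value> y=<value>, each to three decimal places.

x=33.512 y=-30.709

eq1: (x − 22.990)² + (y + 40.122)² = 14.1180940791²
eq2: (x − 26.219)² + (y + 41.709)² = 13.1982850172²
eq3: (x − 18.241)² + (y − 2.575)² = 36.6194854492²
eq2−eq3, eq2−eq1 (x²,y² cancel):
  -15.956·x + 88.568·y = -3254.503923
  -6.458·x + 3.174·y = -313.887511
det = -15.956·3.174 − 88.568·-6.458 = 521.327800
x = (-3254.503923·3.174 − 88.568·-313.887511) / 521.327800 = 33.511725
y = (-15.956·-313.887511 − -3254.503923·-6.458) / 521.327800 = -30.708505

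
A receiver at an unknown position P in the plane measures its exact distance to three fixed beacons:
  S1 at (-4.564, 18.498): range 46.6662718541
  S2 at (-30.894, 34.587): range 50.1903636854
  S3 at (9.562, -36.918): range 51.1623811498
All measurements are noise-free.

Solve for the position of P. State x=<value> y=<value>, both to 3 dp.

eq1: (x + 4.564)² + (y − 18.498)² = 46.6662718541²
eq2: (x + 30.894)² + (y − 34.587)² = 50.1903636854²
eq3: (x − 9.562)² + (y + 36.918)² = 51.1623811498²
eq1−eq2, eq1−eq3 (x²,y² cancel):
  -52.660·x + 32.178·y = 1446.362027
  28.252·x − 110.832·y = 651.516152
det = -52.660·-110.832 − 32.178·28.252 = 4927.320264
x = (1446.362027·-110.832 − 32.178·651.516152) / 4927.320264 = -36.788289
y = (-52.660·651.516152 − 1446.362027·28.252) / 4927.320264 = -15.256053

x=-36.788 y=-15.256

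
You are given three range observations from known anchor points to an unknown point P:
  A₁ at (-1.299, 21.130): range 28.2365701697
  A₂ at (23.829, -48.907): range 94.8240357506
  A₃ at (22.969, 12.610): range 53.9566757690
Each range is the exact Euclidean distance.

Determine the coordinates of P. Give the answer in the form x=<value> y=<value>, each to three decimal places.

eq1: (x + 1.299)² + (y − 21.130)² = 28.2365701697²
eq2: (x − 23.829)² + (y + 48.907)² = 94.8240357506²
eq3: (x − 22.969)² + (y − 12.610)² = 53.9566757690²
eq1−eq2, eq1−eq3 (x²,y² cancel):
  50.256·x − 140.074·y = -5682.742272
  48.536·x − 17.040·y = -1875.596205
det = 50.256·-17.040 − -140.074·48.536 = 5942.269424
x = (-5682.742272·-17.040 − -140.074·-1875.596205) / 5942.269424 = -27.916663
y = (50.256·-1875.596205 − -5682.742272·48.536) / 5942.269424 = 30.553582

x=-27.917 y=30.554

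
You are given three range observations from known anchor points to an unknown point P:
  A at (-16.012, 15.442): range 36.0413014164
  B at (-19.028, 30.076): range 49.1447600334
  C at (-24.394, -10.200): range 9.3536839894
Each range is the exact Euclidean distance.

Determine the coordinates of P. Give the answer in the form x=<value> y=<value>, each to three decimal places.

x=-29.715 y=-17.893

eq1: (x + 16.012)² + (y − 15.442)² = 36.0413014164²
eq2: (x + 19.028)² + (y − 30.076)² = 49.1447600334²
eq3: (x + 24.394)² + (y + 10.200)² = 9.3536839894²
eq3−eq1, eq3−eq2 (x²,y² cancel):
  16.764·x + 51.284·y = -1415.751732
  10.732·x + 80.552·y = -1760.192711
det = 16.764·80.552 − 51.284·10.732 = 799.993840
x = (-1415.751732·80.552 − 51.284·-1760.192711) / 799.993840 = -29.715117
y = (16.764·-1760.192711 − -1415.751732·10.732) / 799.993840 = -17.892667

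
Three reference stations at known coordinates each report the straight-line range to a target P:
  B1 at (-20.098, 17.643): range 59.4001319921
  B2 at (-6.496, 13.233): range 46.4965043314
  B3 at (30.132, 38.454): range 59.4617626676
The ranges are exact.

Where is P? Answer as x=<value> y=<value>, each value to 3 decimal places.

x=25.183 y=-20.801

eq1: (x + 20.098)² + (y − 17.643)² = 59.4001319921²
eq2: (x + 6.496)² + (y − 13.233)² = 46.4965043314²
eq3: (x − 30.132)² + (y − 38.454)² = 59.4617626676²
eq2−eq3, eq2−eq1 (x²,y² cancel):
  73.256·x + 50.442·y = 795.560931
  -27.204·x + 8.820·y = -868.556018
det = 73.256·8.820 − 50.442·-27.204 = 2018.342088
x = (795.560931·8.820 − 50.442·-868.556018) / 2018.342088 = 25.183318
y = (73.256·-868.556018 − 795.560931·-27.204) / 2018.342088 = -20.801479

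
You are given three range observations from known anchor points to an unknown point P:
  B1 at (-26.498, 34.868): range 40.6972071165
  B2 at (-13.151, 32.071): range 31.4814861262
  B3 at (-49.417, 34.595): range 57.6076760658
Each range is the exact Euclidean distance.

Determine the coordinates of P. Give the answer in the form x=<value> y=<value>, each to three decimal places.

x=-1.312 y=2.900

eq1: (x + 26.498)² + (y − 34.868)² = 40.6972071165²
eq2: (x + 13.151)² + (y − 32.071)² = 31.4814861262²
eq3: (x + 49.417)² + (y − 34.595)² = 57.6076760658²
eq2−eq1, eq2−eq3 (x²,y² cancel):
  -26.694·x + 5.594·y = 51.244888
  -72.532·x + 5.048·y = 109.795699
det = -26.694·5.048 − 5.594·-72.532 = 270.992696
x = (51.244888·5.048 − 5.594·109.795699) / 270.992696 = -1.311891
y = (-26.694·109.795699 − 51.244888·-72.532) / 270.992696 = 2.900476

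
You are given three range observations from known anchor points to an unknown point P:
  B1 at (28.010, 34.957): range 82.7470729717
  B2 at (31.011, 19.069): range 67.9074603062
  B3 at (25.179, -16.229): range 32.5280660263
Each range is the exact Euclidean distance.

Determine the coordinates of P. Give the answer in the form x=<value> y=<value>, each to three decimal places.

eq1: (x − 28.010)² + (y − 34.957)² = 82.7470729717²
eq2: (x − 31.011)² + (y − 19.069)² = 67.9074603062²
eq3: (x − 25.179)² + (y + 16.229)² = 32.5280660263²
eq1−eq3, eq1−eq2 (x²,y² cancel):
  -5.662·x − 102.372·y = 4679.813539
  6.002·x − 31.776·y = 1554.411853
det = -5.662·-31.776 − -102.372·6.002 = 794.352456
x = (4679.813539·-31.776 − -102.372·1554.411853) / 794.352456 = 13.120744
y = (-5.662·1554.411853 − 4679.813539·6.002) / 794.352456 = -46.439487

x=13.121 y=-46.439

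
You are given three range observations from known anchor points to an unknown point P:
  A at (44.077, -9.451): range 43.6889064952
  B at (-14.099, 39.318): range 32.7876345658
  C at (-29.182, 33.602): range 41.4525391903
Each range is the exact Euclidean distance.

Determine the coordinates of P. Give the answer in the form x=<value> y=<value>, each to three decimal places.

eq1: (x − 44.077)² + (y + 9.451)² = 43.6889064952²
eq2: (x + 14.099)² + (y − 39.318)² = 32.7876345658²
eq3: (x + 29.182)² + (y − 33.602)² = 41.4525391903²
eq2−eq1, eq2−eq3 (x²,y² cancel):
  116.352·x − 97.538·y = -546.275165
  -30.166·x − 11.432·y = -407.287422
det = 116.352·-11.432 − -97.538·-30.166 = -4272.467372
x = (-546.275165·-11.432 − -97.538·-407.287422) / -4272.467372 = 7.836451
y = (116.352·-407.287422 − -546.275165·-30.166) / -4272.467372 = 14.948655

x=7.836 y=14.949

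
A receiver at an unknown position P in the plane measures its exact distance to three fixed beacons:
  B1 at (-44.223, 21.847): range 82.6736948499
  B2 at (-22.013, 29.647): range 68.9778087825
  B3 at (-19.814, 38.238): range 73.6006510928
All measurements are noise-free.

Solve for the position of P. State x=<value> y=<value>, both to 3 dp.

x=28.693 y=-17.116

eq1: (x + 44.223)² + (y − 21.847)² = 82.6736948499²
eq2: (x + 22.013)² + (y − 29.647)² = 68.9778087825²
eq3: (x + 19.814)² + (y − 38.238)² = 73.6006510928²
eq2−eq3, eq2−eq1 (x²,y² cancel):
  4.398·x + 17.182·y = -167.895275
  -44.420·x − 15.600·y = -1007.553356
det = 4.398·-15.600 − 17.182·-44.420 = 694.615640
x = (-167.895275·-15.600 − 17.182·-1007.553356) / 694.615640 = 28.693492
y = (4.398·-1007.553356 − -167.895275·-44.420) / 694.615640 = -17.116124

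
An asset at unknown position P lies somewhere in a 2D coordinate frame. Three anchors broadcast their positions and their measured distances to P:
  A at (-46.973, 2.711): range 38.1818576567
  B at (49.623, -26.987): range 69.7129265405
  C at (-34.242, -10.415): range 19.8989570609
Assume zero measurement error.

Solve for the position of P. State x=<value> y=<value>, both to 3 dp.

eq1: (x + 46.973)² + (y − 2.711)² = 38.1818576567²
eq2: (x − 49.623)² + (y + 26.987)² = 69.7129265405²
eq3: (x + 34.242)² + (y + 10.415)² = 19.8989570609²
eq1−eq2, eq1−eq3 (x²,y² cancel):
  193.192·x − 59.396·y = -2425.109825
  25.462·x − 26.252·y = 129.060301
det = 193.192·-26.252 − -59.396·25.462 = -3559.335432
x = (-2425.109825·-26.252 − -59.396·129.060301) / -3559.335432 = -20.040159
y = (193.192·129.060301 − -2425.109825·25.462) / -3559.335432 = -24.353300

x=-20.040 y=-24.353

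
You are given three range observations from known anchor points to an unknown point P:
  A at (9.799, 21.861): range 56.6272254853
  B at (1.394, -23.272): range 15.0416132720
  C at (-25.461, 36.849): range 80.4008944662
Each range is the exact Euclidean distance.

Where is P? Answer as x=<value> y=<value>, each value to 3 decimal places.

x=11.114 y=-34.751

eq1: (x − 9.799)² + (y − 21.861)² = 56.6272254853²
eq2: (x − 1.394)² + (y + 23.272)² = 15.0416132720²
eq3: (x + 25.461)² + (y − 36.849)² = 80.4008944662²
eq3−eq2, eq3−eq1 (x²,y² cancel):
  53.710·x − 120.242·y = 4775.471599
  70.520·x − 29.976·y = 1825.473565
det = 53.710·-29.976 − -120.242·70.520 = 6869.454880
x = (4775.471599·-29.976 − -120.242·1825.473565) / 6869.454880 = 11.114282
y = (53.710·1825.473565 − 4775.471599·70.520) / 6869.454880 = -34.750948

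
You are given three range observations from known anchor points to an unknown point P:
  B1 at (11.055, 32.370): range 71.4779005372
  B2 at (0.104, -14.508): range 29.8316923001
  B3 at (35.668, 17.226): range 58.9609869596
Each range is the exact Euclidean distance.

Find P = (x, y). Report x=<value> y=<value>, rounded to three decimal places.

eq1: (x − 11.055)² + (y − 32.370)² = 71.4779005372²
eq2: (x − 0.104)² + (y + 14.508)² = 29.8316923001²
eq3: (x − 35.668)² + (y − 17.226)² = 58.9609869596²
eq3−eq2, eq3−eq1 (x²,y² cancel):
  -71.128·x − 63.468·y = 1228.019698
  -49.226·x + 30.288·y = -2031.603657
det = -71.128·30.288 − -63.468·-49.226 = -5278.600632
x = (1228.019698·30.288 − -63.468·-2031.603657) / -5278.600632 = 17.381038
y = (-71.128·-2031.603657 − 1228.019698·-49.226) / -5278.600632 = -38.827412

x=17.381 y=-38.827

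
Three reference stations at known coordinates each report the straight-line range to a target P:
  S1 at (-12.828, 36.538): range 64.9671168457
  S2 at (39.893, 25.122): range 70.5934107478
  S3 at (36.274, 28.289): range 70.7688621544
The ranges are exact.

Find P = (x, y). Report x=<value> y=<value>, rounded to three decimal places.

eq1: (x + 12.828)² + (y − 36.538)² = 64.9671168457²
eq2: (x − 39.893)² + (y − 25.122)² = 70.5934107478²
eq3: (x − 36.274)² + (y − 28.289)² = 70.7688621544²
eq3−eq2, eq3−eq1 (x²,y² cancel):
  7.238·x − 6.334·y = 131.297946
  -98.204·x + 16.498·y = 171.018010
det = 7.238·16.498 − -6.334·-98.204 = -502.611612
x = (131.297946·16.498 − -6.334·171.018010) / -502.611612 = -6.464995
y = (7.238·171.018010 − 131.297946·-98.204) / -502.611612 = -28.116763

x=-6.465 y=-28.117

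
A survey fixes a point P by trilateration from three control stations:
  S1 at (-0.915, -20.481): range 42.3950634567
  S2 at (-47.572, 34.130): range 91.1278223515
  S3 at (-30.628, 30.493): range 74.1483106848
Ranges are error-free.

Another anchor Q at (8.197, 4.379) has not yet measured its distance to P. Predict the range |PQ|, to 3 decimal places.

eq1: (x + 0.915)² + (y + 20.481)² = 42.3950634567²
eq2: (x + 47.572)² + (y − 34.130)² = 91.1278223515²
eq3: (x + 30.628)² + (y − 30.493)² = 74.1483106848²
eq2−eq1, eq2−eq3 (x²,y² cancel):
  93.314·x − 109.222·y = 3499.295103
  33.888·x − 7.274·y = 1246.253378
det = 93.314·-7.274 − -109.222·33.888 = 3022.549100
x = (3499.295103·-7.274 − -109.222·1246.253378) / 3022.549100 = 36.612942
y = (93.314·1246.253378 − 3499.295103·33.888) / 3022.549100 = -0.758044
|P − Q| = √((36.612942 − 8.197)² + (-0.758044 − 4.379)²) = 28.876547

28.877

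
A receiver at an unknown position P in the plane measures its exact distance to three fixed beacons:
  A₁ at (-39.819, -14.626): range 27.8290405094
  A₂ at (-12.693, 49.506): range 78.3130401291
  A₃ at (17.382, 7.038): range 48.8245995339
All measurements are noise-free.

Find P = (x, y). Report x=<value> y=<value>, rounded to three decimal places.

x=-15.837 y=-28.744

eq1: (x + 39.819)² + (y + 14.626)² = 27.8290405094²
eq2: (x + 12.693)² + (y − 49.506)² = 78.3130401291²
eq3: (x − 17.382)² + (y − 7.038)² = 48.8245995339²
eq1−eq3, eq1−eq2 (x²,y² cancel):
  114.402·x + 43.328·y = -3057.191293
  54.252·x + 128.264·y = -4545.993111
det = 114.402·128.264 − 43.328·54.252 = 12323.027472
x = (-3057.191293·128.264 − 43.328·-4545.993111) / 12323.027472 = -15.836920
y = (114.402·-4545.993111 − -3057.191293·54.252) / 12323.027472 = -28.743908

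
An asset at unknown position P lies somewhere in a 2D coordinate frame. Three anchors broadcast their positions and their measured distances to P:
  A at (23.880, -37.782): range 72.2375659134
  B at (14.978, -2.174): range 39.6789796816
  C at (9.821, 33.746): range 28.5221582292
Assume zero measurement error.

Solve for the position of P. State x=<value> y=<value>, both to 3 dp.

eq1: (x − 23.880)² + (y + 37.782)² = 72.2375659134²
eq2: (x − 14.978)² + (y + 2.174)² = 39.6789796816²
eq3: (x − 9.821)² + (y − 33.746)² = 28.5221582292²
eq2−eq3, eq2−eq1 (x²,y² cancel):
  -10.314·x + 71.840·y = 1767.085716
  17.804·x − 71.216·y = -1875.177337
det = -10.314·-71.216 − 71.840·17.804 = -544.517536
x = (1767.085716·-71.216 − 71.840·-1875.177337) / -544.517536 = -16.285910
y = (-10.314·-1875.177337 − 1767.085716·17.804) / -544.517536 = 22.259366

x=-16.286 y=22.259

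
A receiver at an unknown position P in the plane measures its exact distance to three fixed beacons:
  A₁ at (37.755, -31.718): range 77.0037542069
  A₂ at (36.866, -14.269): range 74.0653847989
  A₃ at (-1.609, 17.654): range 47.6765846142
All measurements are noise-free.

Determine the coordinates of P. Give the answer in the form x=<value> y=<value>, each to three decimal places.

x=-37.199 y=-14.070

eq1: (x − 37.755)² + (y + 31.718)² = 77.0037542069²
eq2: (x − 36.866)² + (y + 14.269)² = 74.0653847989²
eq3: (x + 1.609)² + (y − 17.654)² = 47.6765846142²
eq3−eq2, eq3−eq1 (x²,y² cancel):
  76.950·x − 63.846·y = -1964.170785
  78.728·x − 98.744·y = -1539.302489
det = 76.950·-98.744 − -63.846·78.728 = -2571.882912
x = (-1964.170785·-98.744 − -63.846·-1539.302489) / -2571.882912 = -37.199117
y = (76.950·-1539.302489 − -1964.170785·78.728) / -2571.882912 = -14.069813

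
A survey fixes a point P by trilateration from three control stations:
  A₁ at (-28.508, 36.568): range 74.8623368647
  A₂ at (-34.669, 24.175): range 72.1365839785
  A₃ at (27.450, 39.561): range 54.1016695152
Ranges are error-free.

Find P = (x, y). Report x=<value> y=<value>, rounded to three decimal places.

x=26.207 y=-14.526

eq1: (x + 28.508)² + (y − 36.568)² = 74.8623368647²
eq2: (x + 34.669)² + (y − 24.175)² = 72.1365839785²
eq3: (x − 27.450)² + (y − 39.561)² = 54.1016695152²
eq2−eq1, eq2−eq3 (x²,y² cancel):
  12.322·x + 24.786·y = -37.128231
  124.238·x + 30.772·y = 2808.901139
det = 12.322·30.772 − 24.786·124.238 = -2700.190484
x = (-37.128231·30.772 − 24.786·2808.901139) / -2700.190484 = 26.207015
y = (12.322·2808.901139 − -37.128231·124.238) / -2700.190484 = -14.526389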